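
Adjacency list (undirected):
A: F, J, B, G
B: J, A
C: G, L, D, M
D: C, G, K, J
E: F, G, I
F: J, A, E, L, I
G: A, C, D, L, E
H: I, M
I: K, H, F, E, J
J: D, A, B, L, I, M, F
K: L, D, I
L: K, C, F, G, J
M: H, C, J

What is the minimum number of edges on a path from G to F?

Level 0: G
Level 1: A, C, D, E, L
Level 2: B, F, I, J, K, M
Level 3: H
F first appears at level 2.

2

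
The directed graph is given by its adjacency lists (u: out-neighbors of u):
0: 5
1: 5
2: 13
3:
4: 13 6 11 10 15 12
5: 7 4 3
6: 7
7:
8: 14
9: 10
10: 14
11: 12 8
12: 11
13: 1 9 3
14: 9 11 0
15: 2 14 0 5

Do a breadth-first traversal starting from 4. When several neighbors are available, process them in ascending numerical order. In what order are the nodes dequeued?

4 → 6 → 10 → 11 → 12 → 13 → 15 → 7 → 14 → 8 → 1 → 3 → 9 → 0 → 2 → 5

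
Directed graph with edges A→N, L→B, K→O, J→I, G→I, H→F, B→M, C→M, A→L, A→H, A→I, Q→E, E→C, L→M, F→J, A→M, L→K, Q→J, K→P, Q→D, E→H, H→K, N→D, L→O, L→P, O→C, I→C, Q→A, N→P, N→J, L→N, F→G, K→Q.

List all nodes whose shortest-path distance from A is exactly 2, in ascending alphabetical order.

Level 0: A
Level 1: H, I, L, M, N
Level 2: B, C, D, F, J, K, O, P
Level 3: G, Q
Level 4: E

B, C, D, F, J, K, O, P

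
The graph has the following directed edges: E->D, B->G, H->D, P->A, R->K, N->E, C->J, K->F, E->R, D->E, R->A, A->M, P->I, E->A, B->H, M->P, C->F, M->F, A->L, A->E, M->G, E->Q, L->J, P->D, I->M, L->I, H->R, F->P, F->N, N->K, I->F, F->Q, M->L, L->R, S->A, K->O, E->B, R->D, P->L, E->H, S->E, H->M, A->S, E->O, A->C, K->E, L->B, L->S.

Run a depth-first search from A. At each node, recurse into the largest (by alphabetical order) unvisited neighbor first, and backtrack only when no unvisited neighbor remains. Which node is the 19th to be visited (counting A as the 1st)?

Visit A
A → S
S → E
E → R
R → K
K → O
K → F
F → Q
F → P
P → L
L → J
L → I
I → M
M → G
L → B
B → H
H → D
F → N
A → C

Visit order: A, S, E, R, K, O, F, Q, P, L, J, I, M, G, B, H, D, N, C

C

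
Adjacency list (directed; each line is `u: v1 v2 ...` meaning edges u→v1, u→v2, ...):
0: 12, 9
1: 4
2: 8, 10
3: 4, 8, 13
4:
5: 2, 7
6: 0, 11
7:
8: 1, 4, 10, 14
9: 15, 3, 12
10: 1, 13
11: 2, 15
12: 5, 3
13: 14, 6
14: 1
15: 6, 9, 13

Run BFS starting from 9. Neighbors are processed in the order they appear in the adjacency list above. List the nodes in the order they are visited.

9 → 15 → 3 → 12 → 6 → 13 → 4 → 8 → 5 → 0 → 11 → 14 → 1 → 10 → 2 → 7

Visit 9; enqueue 15, 3, 12 → queue [15, 3, 12]
Visit 15; enqueue 6, 13 → queue [3, 12, 6, 13]
Visit 3; enqueue 4, 8 → queue [12, 6, 13, 4, 8]
Visit 12; enqueue 5 → queue [6, 13, 4, 8, 5]
Visit 6; enqueue 0, 11 → queue [13, 4, 8, 5, 0, 11]
Visit 13; enqueue 14 → queue [4, 8, 5, 0, 11, 14]
Visit 4 → queue [8, 5, 0, 11, 14]
Visit 8; enqueue 1, 10 → queue [5, 0, 11, 14, 1, 10]
Visit 5; enqueue 2, 7 → queue [0, 11, 14, 1, 10, 2, 7]
Visit 0 → queue [11, 14, 1, 10, 2, 7]
Visit 11 → queue [14, 1, 10, 2, 7]
Visit 14 → queue [1, 10, 2, 7]
Visit 1 → queue [10, 2, 7]
Visit 10 → queue [2, 7]
Visit 2 → queue [7]
Visit 7 → queue []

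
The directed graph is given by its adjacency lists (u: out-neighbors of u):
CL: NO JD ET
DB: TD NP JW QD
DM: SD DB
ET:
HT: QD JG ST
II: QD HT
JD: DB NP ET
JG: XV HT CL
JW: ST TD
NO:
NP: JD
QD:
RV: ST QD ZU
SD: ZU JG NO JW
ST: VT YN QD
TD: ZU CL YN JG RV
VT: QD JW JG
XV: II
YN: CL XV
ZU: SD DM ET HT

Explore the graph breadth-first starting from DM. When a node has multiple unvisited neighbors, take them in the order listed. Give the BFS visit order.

Visit DM; enqueue SD, DB → queue [SD, DB]
Visit SD; enqueue ZU, JG, NO, JW → queue [DB, ZU, JG, NO, JW]
Visit DB; enqueue TD, NP, QD → queue [ZU, JG, NO, JW, TD, NP, QD]
Visit ZU; enqueue ET, HT → queue [JG, NO, JW, TD, NP, QD, ET, HT]
Visit JG; enqueue XV, CL → queue [NO, JW, TD, NP, QD, ET, HT, XV, CL]
Visit NO → queue [JW, TD, NP, QD, ET, HT, XV, CL]
Visit JW; enqueue ST → queue [TD, NP, QD, ET, HT, XV, CL, ST]
Visit TD; enqueue YN, RV → queue [NP, QD, ET, HT, XV, CL, ST, YN, RV]
Visit NP; enqueue JD → queue [QD, ET, HT, XV, CL, ST, YN, RV, JD]
Visit QD → queue [ET, HT, XV, CL, ST, YN, RV, JD]
Visit ET → queue [HT, XV, CL, ST, YN, RV, JD]
Visit HT → queue [XV, CL, ST, YN, RV, JD]
Visit XV; enqueue II → queue [CL, ST, YN, RV, JD, II]
Visit CL → queue [ST, YN, RV, JD, II]
Visit ST; enqueue VT → queue [YN, RV, JD, II, VT]
Visit YN → queue [RV, JD, II, VT]
Visit RV → queue [JD, II, VT]
Visit JD → queue [II, VT]
Visit II → queue [VT]
Visit VT → queue []

DM -> SD -> DB -> ZU -> JG -> NO -> JW -> TD -> NP -> QD -> ET -> HT -> XV -> CL -> ST -> YN -> RV -> JD -> II -> VT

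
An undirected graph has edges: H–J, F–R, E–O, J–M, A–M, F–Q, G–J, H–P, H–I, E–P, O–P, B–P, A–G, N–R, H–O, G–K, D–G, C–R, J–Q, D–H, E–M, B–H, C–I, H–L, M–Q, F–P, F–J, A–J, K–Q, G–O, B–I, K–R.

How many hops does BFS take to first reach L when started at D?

2

Level 0: D
Level 1: G, H
Level 2: A, B, I, J, K, L, O, P
Level 3: C, E, F, M, Q, R
Level 4: N
L first appears at level 2.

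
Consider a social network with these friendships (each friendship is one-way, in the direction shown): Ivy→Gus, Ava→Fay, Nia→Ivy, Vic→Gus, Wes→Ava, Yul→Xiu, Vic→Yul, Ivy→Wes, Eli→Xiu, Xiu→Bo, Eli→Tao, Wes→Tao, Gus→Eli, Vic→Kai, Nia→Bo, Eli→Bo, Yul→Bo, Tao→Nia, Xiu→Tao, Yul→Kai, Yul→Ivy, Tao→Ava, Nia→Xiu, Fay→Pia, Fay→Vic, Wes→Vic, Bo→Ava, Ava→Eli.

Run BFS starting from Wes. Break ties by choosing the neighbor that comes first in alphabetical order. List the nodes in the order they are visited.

Visit Wes; enqueue Ava, Tao, Vic → queue [Ava, Tao, Vic]
Visit Ava; enqueue Eli, Fay → queue [Tao, Vic, Eli, Fay]
Visit Tao; enqueue Nia → queue [Vic, Eli, Fay, Nia]
Visit Vic; enqueue Gus, Kai, Yul → queue [Eli, Fay, Nia, Gus, Kai, Yul]
Visit Eli; enqueue Bo, Xiu → queue [Fay, Nia, Gus, Kai, Yul, Bo, Xiu]
Visit Fay; enqueue Pia → queue [Nia, Gus, Kai, Yul, Bo, Xiu, Pia]
Visit Nia; enqueue Ivy → queue [Gus, Kai, Yul, Bo, Xiu, Pia, Ivy]
Visit Gus → queue [Kai, Yul, Bo, Xiu, Pia, Ivy]
Visit Kai → queue [Yul, Bo, Xiu, Pia, Ivy]
Visit Yul → queue [Bo, Xiu, Pia, Ivy]
Visit Bo → queue [Xiu, Pia, Ivy]
Visit Xiu → queue [Pia, Ivy]
Visit Pia → queue [Ivy]
Visit Ivy → queue []

Wes → Ava → Tao → Vic → Eli → Fay → Nia → Gus → Kai → Yul → Bo → Xiu → Pia → Ivy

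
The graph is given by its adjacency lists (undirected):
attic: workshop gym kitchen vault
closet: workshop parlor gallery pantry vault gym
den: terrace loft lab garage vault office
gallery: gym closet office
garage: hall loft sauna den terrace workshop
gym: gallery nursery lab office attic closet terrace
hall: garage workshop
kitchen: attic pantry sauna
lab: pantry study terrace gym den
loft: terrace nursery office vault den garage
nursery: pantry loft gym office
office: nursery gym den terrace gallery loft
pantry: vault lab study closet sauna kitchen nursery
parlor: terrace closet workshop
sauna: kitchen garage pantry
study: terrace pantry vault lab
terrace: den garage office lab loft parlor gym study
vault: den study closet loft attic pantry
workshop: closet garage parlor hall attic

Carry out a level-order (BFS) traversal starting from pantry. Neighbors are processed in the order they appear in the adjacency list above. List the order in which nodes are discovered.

pantry, vault, lab, study, closet, sauna, kitchen, nursery, den, loft, attic, terrace, gym, workshop, parlor, gallery, garage, office, hall

Visit pantry; enqueue vault, lab, study, closet, sauna, kitchen, nursery → queue [vault, lab, study, closet, sauna, kitchen, nursery]
Visit vault; enqueue den, loft, attic → queue [lab, study, closet, sauna, kitchen, nursery, den, loft, attic]
Visit lab; enqueue terrace, gym → queue [study, closet, sauna, kitchen, nursery, den, loft, attic, terrace, gym]
Visit study → queue [closet, sauna, kitchen, nursery, den, loft, attic, terrace, gym]
Visit closet; enqueue workshop, parlor, gallery → queue [sauna, kitchen, nursery, den, loft, attic, terrace, gym, workshop, parlor, gallery]
Visit sauna; enqueue garage → queue [kitchen, nursery, den, loft, attic, terrace, gym, workshop, parlor, gallery, garage]
Visit kitchen → queue [nursery, den, loft, attic, terrace, gym, workshop, parlor, gallery, garage]
Visit nursery; enqueue office → queue [den, loft, attic, terrace, gym, workshop, parlor, gallery, garage, office]
Visit den → queue [loft, attic, terrace, gym, workshop, parlor, gallery, garage, office]
Visit loft → queue [attic, terrace, gym, workshop, parlor, gallery, garage, office]
Visit attic → queue [terrace, gym, workshop, parlor, gallery, garage, office]
Visit terrace → queue [gym, workshop, parlor, gallery, garage, office]
Visit gym → queue [workshop, parlor, gallery, garage, office]
Visit workshop; enqueue hall → queue [parlor, gallery, garage, office, hall]
Visit parlor → queue [gallery, garage, office, hall]
Visit gallery → queue [garage, office, hall]
Visit garage → queue [office, hall]
Visit office → queue [hall]
Visit hall → queue []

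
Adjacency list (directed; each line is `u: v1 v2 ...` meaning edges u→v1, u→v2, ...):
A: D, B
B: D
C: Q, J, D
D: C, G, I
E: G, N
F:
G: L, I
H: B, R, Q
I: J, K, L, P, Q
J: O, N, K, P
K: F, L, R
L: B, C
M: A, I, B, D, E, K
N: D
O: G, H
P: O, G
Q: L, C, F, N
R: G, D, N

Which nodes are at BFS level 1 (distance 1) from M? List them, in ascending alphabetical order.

Level 0: M
Level 1: A, B, D, E, I, K
Level 2: C, F, G, J, L, N, P, Q, R
Level 3: O
Level 4: H

A, B, D, E, I, K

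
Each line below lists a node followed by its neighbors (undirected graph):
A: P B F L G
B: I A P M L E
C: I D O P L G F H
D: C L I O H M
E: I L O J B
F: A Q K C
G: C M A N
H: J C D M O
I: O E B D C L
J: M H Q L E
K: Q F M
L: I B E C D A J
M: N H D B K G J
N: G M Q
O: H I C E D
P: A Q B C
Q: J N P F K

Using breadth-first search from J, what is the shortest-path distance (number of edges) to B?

Level 0: J
Level 1: E, H, L, M, Q
Level 2: A, B, C, D, F, G, I, K, N, O, P
B first appears at level 2.

2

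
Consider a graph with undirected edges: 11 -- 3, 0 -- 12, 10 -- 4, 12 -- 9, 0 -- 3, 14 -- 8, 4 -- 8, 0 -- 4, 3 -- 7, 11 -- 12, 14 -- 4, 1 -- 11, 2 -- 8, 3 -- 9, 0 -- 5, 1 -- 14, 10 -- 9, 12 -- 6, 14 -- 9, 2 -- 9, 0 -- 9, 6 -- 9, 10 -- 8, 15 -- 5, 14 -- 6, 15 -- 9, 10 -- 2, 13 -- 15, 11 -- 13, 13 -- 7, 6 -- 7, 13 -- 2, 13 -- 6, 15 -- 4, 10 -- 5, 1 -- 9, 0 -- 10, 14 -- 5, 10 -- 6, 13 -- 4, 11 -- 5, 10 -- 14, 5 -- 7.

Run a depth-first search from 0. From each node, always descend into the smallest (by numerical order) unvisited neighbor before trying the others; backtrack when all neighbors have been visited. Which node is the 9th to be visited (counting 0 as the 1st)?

13

Visit 0
0 → 3
3 → 7
7 → 5
5 → 10
10 → 2
2 → 8
8 → 4
4 → 13
13 → 6
6 → 9
9 → 1
1 → 11
11 → 12
1 → 14
9 → 15

Visit order: 0, 3, 7, 5, 10, 2, 8, 4, 13, 6, 9, 1, 11, 12, 14, 15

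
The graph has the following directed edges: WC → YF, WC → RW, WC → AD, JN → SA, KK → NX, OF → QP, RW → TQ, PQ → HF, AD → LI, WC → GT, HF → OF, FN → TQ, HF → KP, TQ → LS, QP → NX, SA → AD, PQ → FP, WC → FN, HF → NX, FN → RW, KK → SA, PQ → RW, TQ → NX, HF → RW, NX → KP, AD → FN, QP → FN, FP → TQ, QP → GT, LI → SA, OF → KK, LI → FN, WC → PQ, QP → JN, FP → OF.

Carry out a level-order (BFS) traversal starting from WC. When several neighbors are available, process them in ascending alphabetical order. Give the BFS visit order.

Visit WC; enqueue AD, FN, GT, PQ, RW, YF → queue [AD, FN, GT, PQ, RW, YF]
Visit AD; enqueue LI → queue [FN, GT, PQ, RW, YF, LI]
Visit FN; enqueue TQ → queue [GT, PQ, RW, YF, LI, TQ]
Visit GT → queue [PQ, RW, YF, LI, TQ]
Visit PQ; enqueue FP, HF → queue [RW, YF, LI, TQ, FP, HF]
Visit RW → queue [YF, LI, TQ, FP, HF]
Visit YF → queue [LI, TQ, FP, HF]
Visit LI; enqueue SA → queue [TQ, FP, HF, SA]
Visit TQ; enqueue LS, NX → queue [FP, HF, SA, LS, NX]
Visit FP; enqueue OF → queue [HF, SA, LS, NX, OF]
Visit HF; enqueue KP → queue [SA, LS, NX, OF, KP]
Visit SA → queue [LS, NX, OF, KP]
Visit LS → queue [NX, OF, KP]
Visit NX → queue [OF, KP]
Visit OF; enqueue KK, QP → queue [KP, KK, QP]
Visit KP → queue [KK, QP]
Visit KK → queue [QP]
Visit QP; enqueue JN → queue [JN]
Visit JN → queue []

WC -> AD -> FN -> GT -> PQ -> RW -> YF -> LI -> TQ -> FP -> HF -> SA -> LS -> NX -> OF -> KP -> KK -> QP -> JN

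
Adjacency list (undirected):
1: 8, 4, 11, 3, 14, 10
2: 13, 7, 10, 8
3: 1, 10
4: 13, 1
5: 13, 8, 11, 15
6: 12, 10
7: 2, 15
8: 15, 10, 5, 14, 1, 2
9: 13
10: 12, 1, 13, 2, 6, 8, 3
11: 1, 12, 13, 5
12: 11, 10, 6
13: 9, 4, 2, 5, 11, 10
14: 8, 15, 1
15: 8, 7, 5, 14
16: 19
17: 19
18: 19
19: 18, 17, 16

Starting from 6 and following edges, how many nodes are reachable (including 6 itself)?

15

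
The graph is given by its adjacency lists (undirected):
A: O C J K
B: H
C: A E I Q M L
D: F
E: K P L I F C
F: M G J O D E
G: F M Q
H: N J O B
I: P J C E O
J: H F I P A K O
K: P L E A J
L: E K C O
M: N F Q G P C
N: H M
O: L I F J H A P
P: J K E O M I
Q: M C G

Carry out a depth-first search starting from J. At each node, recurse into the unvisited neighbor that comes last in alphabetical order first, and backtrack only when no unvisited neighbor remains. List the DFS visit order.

J → P → O → L → K → E → I → C → Q → M → N → H → B → G → F → D → A

Visit J
J → P
P → O
O → L
L → K
K → E
E → I
I → C
C → Q
Q → M
M → N
N → H
H → B
M → G
G → F
F → D
C → A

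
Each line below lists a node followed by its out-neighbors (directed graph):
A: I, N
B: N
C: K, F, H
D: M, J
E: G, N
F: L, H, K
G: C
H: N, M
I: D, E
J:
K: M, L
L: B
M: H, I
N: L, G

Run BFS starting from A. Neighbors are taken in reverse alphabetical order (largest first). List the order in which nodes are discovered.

Visit A; enqueue N, I → queue [N, I]
Visit N; enqueue L, G → queue [I, L, G]
Visit I; enqueue E, D → queue [L, G, E, D]
Visit L; enqueue B → queue [G, E, D, B]
Visit G; enqueue C → queue [E, D, B, C]
Visit E → queue [D, B, C]
Visit D; enqueue M, J → queue [B, C, M, J]
Visit B → queue [C, M, J]
Visit C; enqueue K, H, F → queue [M, J, K, H, F]
Visit M → queue [J, K, H, F]
Visit J → queue [K, H, F]
Visit K → queue [H, F]
Visit H → queue [F]
Visit F → queue []

A -> N -> I -> L -> G -> E -> D -> B -> C -> M -> J -> K -> H -> F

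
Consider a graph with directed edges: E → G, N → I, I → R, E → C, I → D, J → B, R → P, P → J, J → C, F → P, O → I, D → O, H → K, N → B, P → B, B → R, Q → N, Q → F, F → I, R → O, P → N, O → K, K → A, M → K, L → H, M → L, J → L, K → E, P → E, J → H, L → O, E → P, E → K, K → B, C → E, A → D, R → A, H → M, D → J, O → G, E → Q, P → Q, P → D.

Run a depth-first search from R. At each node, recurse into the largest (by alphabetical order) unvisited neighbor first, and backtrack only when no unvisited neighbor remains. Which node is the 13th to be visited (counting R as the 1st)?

A

Visit R
R → P
P → Q
Q → N
N → I
I → D
D → O
O → K
K → E
E → G
E → C
K → B
K → A
D → J
J → L
L → H
H → M
Q → F

Visit order: R, P, Q, N, I, D, O, K, E, G, C, B, A, J, L, H, M, F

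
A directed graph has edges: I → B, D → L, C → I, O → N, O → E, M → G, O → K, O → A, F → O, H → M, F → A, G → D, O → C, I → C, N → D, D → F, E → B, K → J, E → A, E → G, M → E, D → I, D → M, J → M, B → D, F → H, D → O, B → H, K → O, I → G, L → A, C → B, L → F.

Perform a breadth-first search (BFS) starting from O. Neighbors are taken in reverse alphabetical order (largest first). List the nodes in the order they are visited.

O -> N -> K -> E -> C -> A -> D -> J -> G -> B -> I -> M -> L -> F -> H

Visit O; enqueue N, K, E, C, A → queue [N, K, E, C, A]
Visit N; enqueue D → queue [K, E, C, A, D]
Visit K; enqueue J → queue [E, C, A, D, J]
Visit E; enqueue G, B → queue [C, A, D, J, G, B]
Visit C; enqueue I → queue [A, D, J, G, B, I]
Visit A → queue [D, J, G, B, I]
Visit D; enqueue M, L, F → queue [J, G, B, I, M, L, F]
Visit J → queue [G, B, I, M, L, F]
Visit G → queue [B, I, M, L, F]
Visit B; enqueue H → queue [I, M, L, F, H]
Visit I → queue [M, L, F, H]
Visit M → queue [L, F, H]
Visit L → queue [F, H]
Visit F → queue [H]
Visit H → queue []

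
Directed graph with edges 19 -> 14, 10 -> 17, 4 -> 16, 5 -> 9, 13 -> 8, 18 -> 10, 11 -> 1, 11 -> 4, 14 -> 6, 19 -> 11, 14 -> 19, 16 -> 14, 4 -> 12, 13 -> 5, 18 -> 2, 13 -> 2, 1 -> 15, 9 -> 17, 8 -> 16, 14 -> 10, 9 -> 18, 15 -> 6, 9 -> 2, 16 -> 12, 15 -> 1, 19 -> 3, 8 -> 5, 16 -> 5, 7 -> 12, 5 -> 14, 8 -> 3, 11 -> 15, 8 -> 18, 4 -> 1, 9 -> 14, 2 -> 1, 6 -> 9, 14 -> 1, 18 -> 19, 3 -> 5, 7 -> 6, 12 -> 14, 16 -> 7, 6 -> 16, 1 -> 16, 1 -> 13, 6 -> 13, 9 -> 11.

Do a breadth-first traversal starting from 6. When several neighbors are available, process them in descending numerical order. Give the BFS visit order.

Visit 6; enqueue 16, 13, 9 → queue [16, 13, 9]
Visit 16; enqueue 14, 12, 7, 5 → queue [13, 9, 14, 12, 7, 5]
Visit 13; enqueue 8, 2 → queue [9, 14, 12, 7, 5, 8, 2]
Visit 9; enqueue 18, 17, 11 → queue [14, 12, 7, 5, 8, 2, 18, 17, 11]
Visit 14; enqueue 19, 10, 1 → queue [12, 7, 5, 8, 2, 18, 17, 11, 19, 10, 1]
Visit 12 → queue [7, 5, 8, 2, 18, 17, 11, 19, 10, 1]
Visit 7 → queue [5, 8, 2, 18, 17, 11, 19, 10, 1]
Visit 5 → queue [8, 2, 18, 17, 11, 19, 10, 1]
Visit 8; enqueue 3 → queue [2, 18, 17, 11, 19, 10, 1, 3]
Visit 2 → queue [18, 17, 11, 19, 10, 1, 3]
Visit 18 → queue [17, 11, 19, 10, 1, 3]
Visit 17 → queue [11, 19, 10, 1, 3]
Visit 11; enqueue 15, 4 → queue [19, 10, 1, 3, 15, 4]
Visit 19 → queue [10, 1, 3, 15, 4]
Visit 10 → queue [1, 3, 15, 4]
Visit 1 → queue [3, 15, 4]
Visit 3 → queue [15, 4]
Visit 15 → queue [4]
Visit 4 → queue []

6, 16, 13, 9, 14, 12, 7, 5, 8, 2, 18, 17, 11, 19, 10, 1, 3, 15, 4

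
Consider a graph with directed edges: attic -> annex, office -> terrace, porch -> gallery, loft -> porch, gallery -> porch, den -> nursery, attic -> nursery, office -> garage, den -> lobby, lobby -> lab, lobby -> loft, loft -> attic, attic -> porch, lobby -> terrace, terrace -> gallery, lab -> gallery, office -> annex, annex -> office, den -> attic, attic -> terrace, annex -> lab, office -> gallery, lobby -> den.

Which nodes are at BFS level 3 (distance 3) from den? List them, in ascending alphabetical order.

gallery, office

Level 0: den
Level 1: attic, lobby, nursery
Level 2: annex, lab, loft, porch, terrace
Level 3: gallery, office
Level 4: garage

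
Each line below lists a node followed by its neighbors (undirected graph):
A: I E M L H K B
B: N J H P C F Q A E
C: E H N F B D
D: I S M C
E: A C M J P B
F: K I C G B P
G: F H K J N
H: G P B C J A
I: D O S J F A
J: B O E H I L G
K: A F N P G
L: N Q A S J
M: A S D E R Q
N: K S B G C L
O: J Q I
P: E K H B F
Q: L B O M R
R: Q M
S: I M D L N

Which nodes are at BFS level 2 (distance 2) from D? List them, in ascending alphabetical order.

Level 0: D
Level 1: C, I, M, S
Level 2: A, B, E, F, H, J, L, N, O, Q, R
Level 3: G, K, P

A, B, E, F, H, J, L, N, O, Q, R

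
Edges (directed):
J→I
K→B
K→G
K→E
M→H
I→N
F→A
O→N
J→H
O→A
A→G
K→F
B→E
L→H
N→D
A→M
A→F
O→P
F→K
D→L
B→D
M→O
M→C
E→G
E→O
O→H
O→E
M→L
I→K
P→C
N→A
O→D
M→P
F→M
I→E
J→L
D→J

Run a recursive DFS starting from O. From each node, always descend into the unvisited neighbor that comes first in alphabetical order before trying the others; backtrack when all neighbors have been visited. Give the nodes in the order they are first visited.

O, A, F, K, B, D, J, H, I, E, G, N, L, M, C, P

Visit O
O → A
A → F
F → K
K → B
B → D
D → J
J → H
J → I
I → E
E → G
I → N
J → L
F → M
M → C
M → P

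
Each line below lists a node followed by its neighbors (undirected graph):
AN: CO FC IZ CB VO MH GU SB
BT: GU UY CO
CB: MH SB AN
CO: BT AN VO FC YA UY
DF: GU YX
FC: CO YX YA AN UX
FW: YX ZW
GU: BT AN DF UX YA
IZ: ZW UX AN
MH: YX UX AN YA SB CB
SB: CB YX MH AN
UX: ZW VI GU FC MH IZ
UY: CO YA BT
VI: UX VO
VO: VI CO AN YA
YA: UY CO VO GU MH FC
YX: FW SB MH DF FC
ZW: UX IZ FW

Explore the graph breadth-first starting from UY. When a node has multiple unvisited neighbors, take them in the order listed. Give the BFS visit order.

Visit UY; enqueue CO, YA, BT → queue [CO, YA, BT]
Visit CO; enqueue AN, VO, FC → queue [YA, BT, AN, VO, FC]
Visit YA; enqueue GU, MH → queue [BT, AN, VO, FC, GU, MH]
Visit BT → queue [AN, VO, FC, GU, MH]
Visit AN; enqueue IZ, CB, SB → queue [VO, FC, GU, MH, IZ, CB, SB]
Visit VO; enqueue VI → queue [FC, GU, MH, IZ, CB, SB, VI]
Visit FC; enqueue YX, UX → queue [GU, MH, IZ, CB, SB, VI, YX, UX]
Visit GU; enqueue DF → queue [MH, IZ, CB, SB, VI, YX, UX, DF]
Visit MH → queue [IZ, CB, SB, VI, YX, UX, DF]
Visit IZ; enqueue ZW → queue [CB, SB, VI, YX, UX, DF, ZW]
Visit CB → queue [SB, VI, YX, UX, DF, ZW]
Visit SB → queue [VI, YX, UX, DF, ZW]
Visit VI → queue [YX, UX, DF, ZW]
Visit YX; enqueue FW → queue [UX, DF, ZW, FW]
Visit UX → queue [DF, ZW, FW]
Visit DF → queue [ZW, FW]
Visit ZW → queue [FW]
Visit FW → queue []

UY -> CO -> YA -> BT -> AN -> VO -> FC -> GU -> MH -> IZ -> CB -> SB -> VI -> YX -> UX -> DF -> ZW -> FW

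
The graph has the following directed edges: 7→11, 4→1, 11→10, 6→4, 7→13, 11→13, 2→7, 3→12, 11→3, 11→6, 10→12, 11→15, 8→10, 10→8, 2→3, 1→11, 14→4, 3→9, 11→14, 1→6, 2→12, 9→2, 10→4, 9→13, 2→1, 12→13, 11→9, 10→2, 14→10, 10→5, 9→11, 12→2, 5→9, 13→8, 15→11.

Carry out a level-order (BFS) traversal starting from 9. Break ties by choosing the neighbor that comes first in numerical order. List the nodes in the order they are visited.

Visit 9; enqueue 2, 11, 13 → queue [2, 11, 13]
Visit 2; enqueue 1, 3, 7, 12 → queue [11, 13, 1, 3, 7, 12]
Visit 11; enqueue 6, 10, 14, 15 → queue [13, 1, 3, 7, 12, 6, 10, 14, 15]
Visit 13; enqueue 8 → queue [1, 3, 7, 12, 6, 10, 14, 15, 8]
Visit 1 → queue [3, 7, 12, 6, 10, 14, 15, 8]
Visit 3 → queue [7, 12, 6, 10, 14, 15, 8]
Visit 7 → queue [12, 6, 10, 14, 15, 8]
Visit 12 → queue [6, 10, 14, 15, 8]
Visit 6; enqueue 4 → queue [10, 14, 15, 8, 4]
Visit 10; enqueue 5 → queue [14, 15, 8, 4, 5]
Visit 14 → queue [15, 8, 4, 5]
Visit 15 → queue [8, 4, 5]
Visit 8 → queue [4, 5]
Visit 4 → queue [5]
Visit 5 → queue []

9 → 2 → 11 → 13 → 1 → 3 → 7 → 12 → 6 → 10 → 14 → 15 → 8 → 4 → 5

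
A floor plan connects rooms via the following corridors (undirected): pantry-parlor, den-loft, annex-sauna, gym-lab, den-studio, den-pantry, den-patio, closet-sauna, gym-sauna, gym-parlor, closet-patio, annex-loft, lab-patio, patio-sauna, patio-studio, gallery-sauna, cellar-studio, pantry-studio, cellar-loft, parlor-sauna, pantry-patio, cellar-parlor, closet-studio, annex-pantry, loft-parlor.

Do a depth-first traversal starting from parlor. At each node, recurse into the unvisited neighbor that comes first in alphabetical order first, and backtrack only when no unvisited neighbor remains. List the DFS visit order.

Visit parlor
parlor → cellar
cellar → loft
loft → annex
annex → pantry
pantry → den
den → patio
patio → closet
closet → sauna
sauna → gallery
sauna → gym
gym → lab
closet → studio

parlor -> cellar -> loft -> annex -> pantry -> den -> patio -> closet -> sauna -> gallery -> gym -> lab -> studio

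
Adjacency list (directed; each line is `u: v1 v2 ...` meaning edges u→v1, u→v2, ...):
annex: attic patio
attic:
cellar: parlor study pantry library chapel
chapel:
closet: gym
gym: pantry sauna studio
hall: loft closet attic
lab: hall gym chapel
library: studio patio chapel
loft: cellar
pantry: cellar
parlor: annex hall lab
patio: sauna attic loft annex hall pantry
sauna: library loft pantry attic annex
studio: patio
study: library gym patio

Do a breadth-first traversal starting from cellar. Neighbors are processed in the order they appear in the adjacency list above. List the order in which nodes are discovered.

cellar -> parlor -> study -> pantry -> library -> chapel -> annex -> hall -> lab -> gym -> patio -> studio -> attic -> loft -> closet -> sauna

Visit cellar; enqueue parlor, study, pantry, library, chapel → queue [parlor, study, pantry, library, chapel]
Visit parlor; enqueue annex, hall, lab → queue [study, pantry, library, chapel, annex, hall, lab]
Visit study; enqueue gym, patio → queue [pantry, library, chapel, annex, hall, lab, gym, patio]
Visit pantry → queue [library, chapel, annex, hall, lab, gym, patio]
Visit library; enqueue studio → queue [chapel, annex, hall, lab, gym, patio, studio]
Visit chapel → queue [annex, hall, lab, gym, patio, studio]
Visit annex; enqueue attic → queue [hall, lab, gym, patio, studio, attic]
Visit hall; enqueue loft, closet → queue [lab, gym, patio, studio, attic, loft, closet]
Visit lab → queue [gym, patio, studio, attic, loft, closet]
Visit gym; enqueue sauna → queue [patio, studio, attic, loft, closet, sauna]
Visit patio → queue [studio, attic, loft, closet, sauna]
Visit studio → queue [attic, loft, closet, sauna]
Visit attic → queue [loft, closet, sauna]
Visit loft → queue [closet, sauna]
Visit closet → queue [sauna]
Visit sauna → queue []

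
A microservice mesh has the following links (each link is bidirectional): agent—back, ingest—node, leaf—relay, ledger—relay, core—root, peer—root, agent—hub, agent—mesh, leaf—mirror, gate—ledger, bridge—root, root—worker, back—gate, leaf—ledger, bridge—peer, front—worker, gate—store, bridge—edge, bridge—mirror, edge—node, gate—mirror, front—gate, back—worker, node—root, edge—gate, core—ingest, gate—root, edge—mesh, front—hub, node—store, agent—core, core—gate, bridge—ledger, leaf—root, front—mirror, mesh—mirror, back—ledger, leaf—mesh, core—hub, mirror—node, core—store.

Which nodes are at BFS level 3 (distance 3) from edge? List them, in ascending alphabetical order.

Level 0: edge
Level 1: bridge, gate, mesh, node
Level 2: agent, back, core, front, ingest, leaf, ledger, mirror, peer, root, store
Level 3: hub, relay, worker

hub, relay, worker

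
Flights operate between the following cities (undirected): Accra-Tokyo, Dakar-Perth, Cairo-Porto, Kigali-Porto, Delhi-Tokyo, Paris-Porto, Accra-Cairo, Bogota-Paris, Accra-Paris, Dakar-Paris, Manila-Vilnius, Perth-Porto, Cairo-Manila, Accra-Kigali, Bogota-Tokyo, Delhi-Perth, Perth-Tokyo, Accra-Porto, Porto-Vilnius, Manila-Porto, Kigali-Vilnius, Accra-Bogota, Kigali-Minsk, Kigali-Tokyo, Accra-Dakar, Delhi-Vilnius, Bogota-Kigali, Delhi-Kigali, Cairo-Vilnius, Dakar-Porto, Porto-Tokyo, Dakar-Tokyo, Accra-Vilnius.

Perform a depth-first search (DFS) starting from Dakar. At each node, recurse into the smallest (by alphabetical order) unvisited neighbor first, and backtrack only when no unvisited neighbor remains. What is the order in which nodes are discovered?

Dakar, Accra, Bogota, Kigali, Delhi, Perth, Porto, Cairo, Manila, Vilnius, Paris, Tokyo, Minsk

Visit Dakar
Dakar → Accra
Accra → Bogota
Bogota → Kigali
Kigali → Delhi
Delhi → Perth
Perth → Porto
Porto → Cairo
Cairo → Manila
Manila → Vilnius
Porto → Paris
Porto → Tokyo
Kigali → Minsk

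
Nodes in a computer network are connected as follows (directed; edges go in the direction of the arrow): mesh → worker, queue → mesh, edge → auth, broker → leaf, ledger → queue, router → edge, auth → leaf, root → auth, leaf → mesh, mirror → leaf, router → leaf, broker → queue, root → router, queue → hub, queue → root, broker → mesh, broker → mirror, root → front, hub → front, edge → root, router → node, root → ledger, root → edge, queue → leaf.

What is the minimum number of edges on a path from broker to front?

Level 0: broker
Level 1: leaf, mesh, mirror, queue
Level 2: hub, root, worker
Level 3: auth, edge, front, ledger, router
Level 4: node
front first appears at level 3.

3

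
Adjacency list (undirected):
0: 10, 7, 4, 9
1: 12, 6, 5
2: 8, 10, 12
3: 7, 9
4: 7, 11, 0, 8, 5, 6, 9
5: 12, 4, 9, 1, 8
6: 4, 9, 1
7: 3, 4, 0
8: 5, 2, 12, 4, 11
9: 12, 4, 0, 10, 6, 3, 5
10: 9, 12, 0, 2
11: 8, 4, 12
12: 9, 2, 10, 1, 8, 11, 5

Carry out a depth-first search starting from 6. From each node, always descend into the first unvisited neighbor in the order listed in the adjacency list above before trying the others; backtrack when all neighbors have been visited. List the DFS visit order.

Visit 6
6 → 4
4 → 7
7 → 3
3 → 9
9 → 12
12 → 2
2 → 8
8 → 5
5 → 1
8 → 11
2 → 10
10 → 0

6 → 4 → 7 → 3 → 9 → 12 → 2 → 8 → 5 → 1 → 11 → 10 → 0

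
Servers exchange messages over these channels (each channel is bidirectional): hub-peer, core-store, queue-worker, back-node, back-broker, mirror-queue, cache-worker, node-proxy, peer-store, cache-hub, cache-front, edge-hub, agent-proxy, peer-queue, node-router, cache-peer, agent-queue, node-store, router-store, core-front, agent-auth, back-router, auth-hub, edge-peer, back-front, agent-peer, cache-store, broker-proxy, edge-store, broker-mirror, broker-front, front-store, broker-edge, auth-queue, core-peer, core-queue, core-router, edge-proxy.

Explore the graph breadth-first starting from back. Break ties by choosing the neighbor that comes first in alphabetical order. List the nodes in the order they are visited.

back -> broker -> front -> node -> router -> edge -> mirror -> proxy -> cache -> core -> store -> hub -> peer -> queue -> agent -> worker -> auth

Visit back; enqueue broker, front, node, router → queue [broker, front, node, router]
Visit broker; enqueue edge, mirror, proxy → queue [front, node, router, edge, mirror, proxy]
Visit front; enqueue cache, core, store → queue [node, router, edge, mirror, proxy, cache, core, store]
Visit node → queue [router, edge, mirror, proxy, cache, core, store]
Visit router → queue [edge, mirror, proxy, cache, core, store]
Visit edge; enqueue hub, peer → queue [mirror, proxy, cache, core, store, hub, peer]
Visit mirror; enqueue queue → queue [proxy, cache, core, store, hub, peer, queue]
Visit proxy; enqueue agent → queue [cache, core, store, hub, peer, queue, agent]
Visit cache; enqueue worker → queue [core, store, hub, peer, queue, agent, worker]
Visit core → queue [store, hub, peer, queue, agent, worker]
Visit store → queue [hub, peer, queue, agent, worker]
Visit hub; enqueue auth → queue [peer, queue, agent, worker, auth]
Visit peer → queue [queue, agent, worker, auth]
Visit queue → queue [agent, worker, auth]
Visit agent → queue [worker, auth]
Visit worker → queue [auth]
Visit auth → queue []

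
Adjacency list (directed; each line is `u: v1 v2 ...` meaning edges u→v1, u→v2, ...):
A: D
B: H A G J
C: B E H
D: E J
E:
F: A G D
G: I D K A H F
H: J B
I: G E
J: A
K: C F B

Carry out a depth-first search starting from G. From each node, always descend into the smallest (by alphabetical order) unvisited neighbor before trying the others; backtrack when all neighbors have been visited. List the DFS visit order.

G A D E J F H B I K C

Visit G
G → A
A → D
D → E
D → J
G → F
G → H
H → B
G → I
G → K
K → C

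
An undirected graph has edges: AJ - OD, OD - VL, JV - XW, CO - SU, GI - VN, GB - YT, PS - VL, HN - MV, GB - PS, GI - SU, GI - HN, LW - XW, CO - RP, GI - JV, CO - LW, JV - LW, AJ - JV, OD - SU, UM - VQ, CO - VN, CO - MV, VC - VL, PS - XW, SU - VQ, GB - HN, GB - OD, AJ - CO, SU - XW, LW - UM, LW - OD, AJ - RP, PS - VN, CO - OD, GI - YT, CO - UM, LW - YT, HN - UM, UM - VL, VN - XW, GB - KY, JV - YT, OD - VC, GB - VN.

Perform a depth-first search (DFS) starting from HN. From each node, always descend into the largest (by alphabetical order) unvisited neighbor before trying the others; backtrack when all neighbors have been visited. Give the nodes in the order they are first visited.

HN UM VQ SU XW VN PS VL VC OD LW YT JV GI AJ RP CO MV GB KY

Visit HN
HN → UM
UM → VQ
VQ → SU
SU → XW
XW → VN
VN → PS
PS → VL
VL → VC
VC → OD
OD → LW
LW → YT
YT → JV
JV → GI
JV → AJ
AJ → RP
RP → CO
CO → MV
YT → GB
GB → KY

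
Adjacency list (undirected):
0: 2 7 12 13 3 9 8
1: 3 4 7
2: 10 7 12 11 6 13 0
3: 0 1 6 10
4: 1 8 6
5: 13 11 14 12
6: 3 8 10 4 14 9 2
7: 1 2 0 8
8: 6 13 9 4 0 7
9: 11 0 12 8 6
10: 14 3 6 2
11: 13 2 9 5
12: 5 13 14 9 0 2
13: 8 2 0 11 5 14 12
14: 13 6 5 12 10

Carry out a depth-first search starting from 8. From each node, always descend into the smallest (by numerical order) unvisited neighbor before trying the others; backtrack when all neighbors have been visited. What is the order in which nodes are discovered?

8 0 2 6 3 1 4 7 10 14 5 11 9 12 13

Visit 8
8 → 0
0 → 2
2 → 6
6 → 3
3 → 1
1 → 4
1 → 7
3 → 10
10 → 14
14 → 5
5 → 11
11 → 9
9 → 12
12 → 13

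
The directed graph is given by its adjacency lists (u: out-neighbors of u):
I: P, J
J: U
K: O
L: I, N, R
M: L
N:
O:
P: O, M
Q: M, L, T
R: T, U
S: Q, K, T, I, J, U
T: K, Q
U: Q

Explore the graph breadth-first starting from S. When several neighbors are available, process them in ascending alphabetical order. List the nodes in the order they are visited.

Visit S; enqueue I, J, K, Q, T, U → queue [I, J, K, Q, T, U]
Visit I; enqueue P → queue [J, K, Q, T, U, P]
Visit J → queue [K, Q, T, U, P]
Visit K; enqueue O → queue [Q, T, U, P, O]
Visit Q; enqueue L, M → queue [T, U, P, O, L, M]
Visit T → queue [U, P, O, L, M]
Visit U → queue [P, O, L, M]
Visit P → queue [O, L, M]
Visit O → queue [L, M]
Visit L; enqueue N, R → queue [M, N, R]
Visit M → queue [N, R]
Visit N → queue [R]
Visit R → queue []

S, I, J, K, Q, T, U, P, O, L, M, N, R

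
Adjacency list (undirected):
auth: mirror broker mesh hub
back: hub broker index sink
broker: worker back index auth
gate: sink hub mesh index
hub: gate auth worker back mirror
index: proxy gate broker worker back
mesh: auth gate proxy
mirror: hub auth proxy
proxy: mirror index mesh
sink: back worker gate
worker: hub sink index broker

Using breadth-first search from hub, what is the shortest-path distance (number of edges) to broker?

Level 0: hub
Level 1: auth, back, gate, mirror, worker
Level 2: broker, index, mesh, proxy, sink
broker first appears at level 2.

2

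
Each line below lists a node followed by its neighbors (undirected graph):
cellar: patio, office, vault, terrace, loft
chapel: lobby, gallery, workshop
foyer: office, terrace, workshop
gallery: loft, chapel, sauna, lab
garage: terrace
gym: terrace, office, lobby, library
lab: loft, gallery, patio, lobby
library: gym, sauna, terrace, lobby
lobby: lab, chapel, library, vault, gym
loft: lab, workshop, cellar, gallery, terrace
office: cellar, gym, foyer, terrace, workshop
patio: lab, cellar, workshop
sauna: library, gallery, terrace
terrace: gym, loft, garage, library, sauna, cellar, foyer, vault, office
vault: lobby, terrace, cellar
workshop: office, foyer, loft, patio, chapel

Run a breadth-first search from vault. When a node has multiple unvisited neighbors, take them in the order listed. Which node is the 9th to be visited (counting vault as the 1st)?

loft

Visit vault; enqueue lobby, terrace, cellar → queue [lobby, terrace, cellar]
Visit lobby; enqueue lab, chapel, library, gym → queue [terrace, cellar, lab, chapel, library, gym]
Visit terrace; enqueue loft, garage, sauna, foyer, office → queue [cellar, lab, chapel, library, gym, loft, garage, sauna, foyer, office]
Visit cellar; enqueue patio → queue [lab, chapel, library, gym, loft, garage, sauna, foyer, office, patio]
Visit lab; enqueue gallery → queue [chapel, library, gym, loft, garage, sauna, foyer, office, patio, gallery]
Visit chapel; enqueue workshop → queue [library, gym, loft, garage, sauna, foyer, office, patio, gallery, workshop]
Visit library → queue [gym, loft, garage, sauna, foyer, office, patio, gallery, workshop]
Visit gym → queue [loft, garage, sauna, foyer, office, patio, gallery, workshop]
Visit loft → queue [garage, sauna, foyer, office, patio, gallery, workshop]
Visit garage → queue [sauna, foyer, office, patio, gallery, workshop]
Visit sauna → queue [foyer, office, patio, gallery, workshop]
Visit foyer → queue [office, patio, gallery, workshop]
Visit office → queue [patio, gallery, workshop]
Visit patio → queue [gallery, workshop]
Visit gallery → queue [workshop]
Visit workshop → queue []

Visit order: vault, lobby, terrace, cellar, lab, chapel, library, gym, loft, garage, sauna, foyer, office, patio, gallery, workshop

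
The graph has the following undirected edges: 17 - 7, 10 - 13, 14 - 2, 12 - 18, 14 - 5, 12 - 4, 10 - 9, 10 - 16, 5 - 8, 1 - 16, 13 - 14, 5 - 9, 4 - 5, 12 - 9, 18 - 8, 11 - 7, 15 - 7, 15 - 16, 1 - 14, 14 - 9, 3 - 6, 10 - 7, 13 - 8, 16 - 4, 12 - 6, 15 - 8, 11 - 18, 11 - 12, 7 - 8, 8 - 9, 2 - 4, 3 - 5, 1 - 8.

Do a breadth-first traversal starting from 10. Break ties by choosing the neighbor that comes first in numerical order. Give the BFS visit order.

Visit 10; enqueue 7, 9, 13, 16 → queue [7, 9, 13, 16]
Visit 7; enqueue 8, 11, 15, 17 → queue [9, 13, 16, 8, 11, 15, 17]
Visit 9; enqueue 5, 12, 14 → queue [13, 16, 8, 11, 15, 17, 5, 12, 14]
Visit 13 → queue [16, 8, 11, 15, 17, 5, 12, 14]
Visit 16; enqueue 1, 4 → queue [8, 11, 15, 17, 5, 12, 14, 1, 4]
Visit 8; enqueue 18 → queue [11, 15, 17, 5, 12, 14, 1, 4, 18]
Visit 11 → queue [15, 17, 5, 12, 14, 1, 4, 18]
Visit 15 → queue [17, 5, 12, 14, 1, 4, 18]
Visit 17 → queue [5, 12, 14, 1, 4, 18]
Visit 5; enqueue 3 → queue [12, 14, 1, 4, 18, 3]
Visit 12; enqueue 6 → queue [14, 1, 4, 18, 3, 6]
Visit 14; enqueue 2 → queue [1, 4, 18, 3, 6, 2]
Visit 1 → queue [4, 18, 3, 6, 2]
Visit 4 → queue [18, 3, 6, 2]
Visit 18 → queue [3, 6, 2]
Visit 3 → queue [6, 2]
Visit 6 → queue [2]
Visit 2 → queue []

10, 7, 9, 13, 16, 8, 11, 15, 17, 5, 12, 14, 1, 4, 18, 3, 6, 2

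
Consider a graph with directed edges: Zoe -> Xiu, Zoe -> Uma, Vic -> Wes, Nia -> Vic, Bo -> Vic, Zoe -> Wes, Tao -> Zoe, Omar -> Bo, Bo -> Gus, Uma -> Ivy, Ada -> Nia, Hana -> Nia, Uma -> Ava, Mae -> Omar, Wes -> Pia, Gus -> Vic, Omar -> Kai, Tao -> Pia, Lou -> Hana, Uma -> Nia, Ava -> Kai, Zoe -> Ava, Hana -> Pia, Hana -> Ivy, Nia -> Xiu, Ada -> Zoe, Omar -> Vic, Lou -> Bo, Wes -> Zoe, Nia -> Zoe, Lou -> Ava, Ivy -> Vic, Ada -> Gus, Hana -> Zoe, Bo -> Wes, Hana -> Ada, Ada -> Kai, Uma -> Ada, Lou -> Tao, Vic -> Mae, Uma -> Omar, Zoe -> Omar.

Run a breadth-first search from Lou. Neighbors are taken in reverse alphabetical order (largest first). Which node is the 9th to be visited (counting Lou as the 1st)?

Ivy

Visit Lou; enqueue Tao, Hana, Bo, Ava → queue [Tao, Hana, Bo, Ava]
Visit Tao; enqueue Zoe, Pia → queue [Hana, Bo, Ava, Zoe, Pia]
Visit Hana; enqueue Nia, Ivy, Ada → queue [Bo, Ava, Zoe, Pia, Nia, Ivy, Ada]
Visit Bo; enqueue Wes, Vic, Gus → queue [Ava, Zoe, Pia, Nia, Ivy, Ada, Wes, Vic, Gus]
Visit Ava; enqueue Kai → queue [Zoe, Pia, Nia, Ivy, Ada, Wes, Vic, Gus, Kai]
Visit Zoe; enqueue Xiu, Uma, Omar → queue [Pia, Nia, Ivy, Ada, Wes, Vic, Gus, Kai, Xiu, Uma, Omar]
Visit Pia → queue [Nia, Ivy, Ada, Wes, Vic, Gus, Kai, Xiu, Uma, Omar]
Visit Nia → queue [Ivy, Ada, Wes, Vic, Gus, Kai, Xiu, Uma, Omar]
Visit Ivy → queue [Ada, Wes, Vic, Gus, Kai, Xiu, Uma, Omar]
Visit Ada → queue [Wes, Vic, Gus, Kai, Xiu, Uma, Omar]
Visit Wes → queue [Vic, Gus, Kai, Xiu, Uma, Omar]
Visit Vic; enqueue Mae → queue [Gus, Kai, Xiu, Uma, Omar, Mae]
Visit Gus → queue [Kai, Xiu, Uma, Omar, Mae]
Visit Kai → queue [Xiu, Uma, Omar, Mae]
Visit Xiu → queue [Uma, Omar, Mae]
Visit Uma → queue [Omar, Mae]
Visit Omar → queue [Mae]
Visit Mae → queue []

Visit order: Lou, Tao, Hana, Bo, Ava, Zoe, Pia, Nia, Ivy, Ada, Wes, Vic, Gus, Kai, Xiu, Uma, Omar, Mae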